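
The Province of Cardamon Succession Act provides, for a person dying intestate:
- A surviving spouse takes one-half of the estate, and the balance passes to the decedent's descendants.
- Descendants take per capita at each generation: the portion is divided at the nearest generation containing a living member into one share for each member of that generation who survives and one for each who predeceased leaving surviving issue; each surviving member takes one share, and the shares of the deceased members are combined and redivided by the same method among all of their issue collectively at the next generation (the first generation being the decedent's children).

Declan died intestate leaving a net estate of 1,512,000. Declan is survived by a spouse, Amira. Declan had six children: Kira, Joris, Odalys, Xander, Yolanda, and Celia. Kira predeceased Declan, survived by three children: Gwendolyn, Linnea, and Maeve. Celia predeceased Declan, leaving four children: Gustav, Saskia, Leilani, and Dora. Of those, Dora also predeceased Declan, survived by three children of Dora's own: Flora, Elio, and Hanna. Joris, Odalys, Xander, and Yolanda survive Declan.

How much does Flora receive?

Flora receives 12,000.

Amira takes one-half of 1,512,000 = 756,000. The remaining 756,000 passes to the descendants.
The descendants' portion (756,000) is divided at the children's generation into 6 shares of 126,000. Joris, Odalys, Xander, and Yolanda each take 126,000. The 2 shares of the deceased (Kira and Celia) are combined into a pool of 252,000.
That pool (252,000) is divided at the grandchildren's generation into 7 shares of 36,000. Gwendolyn, Linnea, Maeve, Gustav, Saskia, and Leilani each take 36,000. The remaining share for the deceased Dora (36,000) is carried to the next generation.
That pool (36,000) is divided at the great-grandchildren's generation equally among Flora, Elio, and Hanna: 12,000 each.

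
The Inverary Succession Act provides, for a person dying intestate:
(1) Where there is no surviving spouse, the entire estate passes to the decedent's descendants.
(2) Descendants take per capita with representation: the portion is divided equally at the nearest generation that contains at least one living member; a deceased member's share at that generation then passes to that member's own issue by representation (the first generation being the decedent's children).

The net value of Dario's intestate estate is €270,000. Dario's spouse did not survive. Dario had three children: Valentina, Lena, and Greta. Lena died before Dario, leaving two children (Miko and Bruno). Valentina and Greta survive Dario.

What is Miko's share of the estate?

The entire €270,000 passes to the descendants.
That amount (€270,000) is divided into 3 shares of €90,000: Valentina and Greta each take €90,000; Lena's €90,000 share passes to Lena's issue.
Lena's share (€90,000) is divided into 2 shares of €45,000: Miko and Bruno each take €45,000.

Miko receives €45,000.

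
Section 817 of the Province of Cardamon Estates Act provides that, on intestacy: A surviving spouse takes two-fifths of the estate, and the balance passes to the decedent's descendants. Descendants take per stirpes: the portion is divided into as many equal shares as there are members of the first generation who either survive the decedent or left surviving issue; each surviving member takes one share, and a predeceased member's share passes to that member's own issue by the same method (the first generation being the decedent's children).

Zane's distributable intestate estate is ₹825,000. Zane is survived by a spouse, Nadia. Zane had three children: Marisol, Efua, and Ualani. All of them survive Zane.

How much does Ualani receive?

Nadia takes two-fifths of ₹825,000 = ₹330,000. The remaining ₹495,000 passes to the descendants.
The descendants' portion (₹495,000) is divided into 3 shares of ₹165,000: Marisol, Efua, and Ualani each take ₹165,000.

Ualani receives ₹165,000.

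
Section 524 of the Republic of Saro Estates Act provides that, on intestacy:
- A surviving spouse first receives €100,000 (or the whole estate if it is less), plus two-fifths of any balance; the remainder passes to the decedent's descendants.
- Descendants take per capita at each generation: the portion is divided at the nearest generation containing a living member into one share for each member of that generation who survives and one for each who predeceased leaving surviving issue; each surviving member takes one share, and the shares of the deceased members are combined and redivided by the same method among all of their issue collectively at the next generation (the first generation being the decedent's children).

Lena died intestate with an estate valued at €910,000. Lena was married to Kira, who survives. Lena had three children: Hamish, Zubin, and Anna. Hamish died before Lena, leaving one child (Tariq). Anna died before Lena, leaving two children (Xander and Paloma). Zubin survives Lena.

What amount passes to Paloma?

Paloma receives €108,000.

Kira first takes €100,000, leaving a balance of €810,000. Kira then takes two-fifths of the balance (€324,000), for a total of €424,000. The remaining €486,000 passes to the descendants.
The descendants' portion (€486,000) is divided at the children's generation into 3 shares of €162,000. Zubin takes €162,000. The 2 shares of the deceased (Hamish and Anna) are combined into a pool of €324,000.
That pool (€324,000) is divided at the grandchildren's generation equally among Tariq, Xander, and Paloma: €108,000 each.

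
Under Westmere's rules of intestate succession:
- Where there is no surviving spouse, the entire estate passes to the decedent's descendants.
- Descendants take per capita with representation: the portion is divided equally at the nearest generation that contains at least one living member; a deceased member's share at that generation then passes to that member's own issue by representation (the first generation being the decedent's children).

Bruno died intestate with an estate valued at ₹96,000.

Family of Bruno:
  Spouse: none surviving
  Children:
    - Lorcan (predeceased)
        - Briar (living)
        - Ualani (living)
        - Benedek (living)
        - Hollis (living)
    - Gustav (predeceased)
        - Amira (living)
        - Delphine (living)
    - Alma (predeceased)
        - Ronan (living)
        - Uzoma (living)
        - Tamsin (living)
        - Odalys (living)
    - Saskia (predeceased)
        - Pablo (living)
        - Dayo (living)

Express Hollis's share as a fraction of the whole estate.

The entire ₹96,000 passes to the descendants.
No child survives, so the initial division is made at the grandchildren's generation.
That amount (₹96,000) is divided into 12 shares of ₹8,000: Briar, Ualani, Benedek, Hollis, Amira, Delphine, Ronan, Uzoma, Tamsin, Odalys, Pablo, and Dayo each take ₹8,000.

Hollis receives 1/12 of the estate.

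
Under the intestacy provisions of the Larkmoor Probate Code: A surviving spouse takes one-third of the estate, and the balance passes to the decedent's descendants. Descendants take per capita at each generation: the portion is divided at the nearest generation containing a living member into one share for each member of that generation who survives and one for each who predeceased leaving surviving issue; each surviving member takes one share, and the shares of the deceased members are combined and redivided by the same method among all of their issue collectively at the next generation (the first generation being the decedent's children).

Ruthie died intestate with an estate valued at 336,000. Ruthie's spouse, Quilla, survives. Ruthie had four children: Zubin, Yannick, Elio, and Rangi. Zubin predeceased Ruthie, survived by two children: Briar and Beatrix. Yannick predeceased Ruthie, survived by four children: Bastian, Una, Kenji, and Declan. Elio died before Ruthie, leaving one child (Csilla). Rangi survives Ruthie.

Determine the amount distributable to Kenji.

Quilla takes one-third of 336,000 = 112,000. The remaining 224,000 passes to the descendants.
The descendants' portion (224,000) is divided at the children's generation into 4 shares of 56,000. Rangi takes 56,000. The 3 shares of the deceased (Zubin, Yannick, and Elio) are combined into a pool of 168,000.
That pool (168,000) is divided at the grandchildren's generation equally among Briar, Beatrix, Bastian, Una, Kenji, Declan, and Csilla: 24,000 each.

Kenji receives 24,000.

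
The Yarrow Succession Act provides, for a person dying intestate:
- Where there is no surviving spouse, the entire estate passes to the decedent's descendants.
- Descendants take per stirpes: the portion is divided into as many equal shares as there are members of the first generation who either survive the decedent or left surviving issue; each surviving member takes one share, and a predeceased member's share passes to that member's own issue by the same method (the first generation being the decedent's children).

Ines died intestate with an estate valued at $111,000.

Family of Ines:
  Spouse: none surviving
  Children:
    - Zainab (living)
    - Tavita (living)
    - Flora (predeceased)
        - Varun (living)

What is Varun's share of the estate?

The entire $111,000 passes to the descendants.
That amount ($111,000) is divided into 3 shares of $37,000: Zainab and Tavita each take $37,000; Flora's $37,000 share passes to Flora's issue.
Flora's share ($37,000) passes entirely to Varun.

Varun receives $37,000.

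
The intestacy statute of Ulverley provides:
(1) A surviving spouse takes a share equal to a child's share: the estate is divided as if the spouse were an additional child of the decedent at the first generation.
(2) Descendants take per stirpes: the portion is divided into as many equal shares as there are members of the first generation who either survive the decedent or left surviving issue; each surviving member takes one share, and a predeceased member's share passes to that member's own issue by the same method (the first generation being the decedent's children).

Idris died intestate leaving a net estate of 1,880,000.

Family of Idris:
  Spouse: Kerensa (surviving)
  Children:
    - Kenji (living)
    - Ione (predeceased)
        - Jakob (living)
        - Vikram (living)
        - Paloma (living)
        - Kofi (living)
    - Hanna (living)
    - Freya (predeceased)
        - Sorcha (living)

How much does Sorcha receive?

Sorcha receives 376,000.

The spouse counts as an additional share at the children's level, so there are 5 primary shares of 376,000. Kerensa takes one such share (376,000).
The children's combined portion (1,504,000) is divided into 4 shares of 376,000: Kenji and Hanna each take 376,000; Ione's 376,000 share passes to Ione's issue; Freya's 376,000 share passes to Freya's issue.
Ione's share (376,000) is divided into 4 shares of 94,000: Jakob, Vikram, Paloma, and Kofi each take 94,000.
Freya's share (376,000) passes entirely to Sorcha.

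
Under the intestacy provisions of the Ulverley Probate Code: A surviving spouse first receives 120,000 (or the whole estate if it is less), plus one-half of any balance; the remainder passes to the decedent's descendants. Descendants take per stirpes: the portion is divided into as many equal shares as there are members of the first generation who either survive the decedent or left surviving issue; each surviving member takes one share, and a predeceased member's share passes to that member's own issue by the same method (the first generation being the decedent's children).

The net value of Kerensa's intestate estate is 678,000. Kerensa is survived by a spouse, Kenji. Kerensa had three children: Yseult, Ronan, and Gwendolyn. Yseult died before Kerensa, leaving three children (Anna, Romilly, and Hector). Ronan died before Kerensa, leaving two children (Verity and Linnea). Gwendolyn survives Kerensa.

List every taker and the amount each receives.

Kenji first takes 120,000, leaving a balance of 558,000. Kenji then takes one-half of the balance (279,000), for a total of 399,000. The remaining 279,000 passes to the descendants.
The descendants' portion (279,000) is divided into 3 shares of 93,000: Gwendolyn takes 93,000; Yseult's 93,000 share passes to Yseult's issue; Ronan's 93,000 share passes to Ronan's issue.
Yseult's share (93,000) is divided into 3 shares of 31,000: Anna, Romilly, and Hector each take 31,000.
Ronan's share (93,000) is divided into 2 shares of 46,500: Verity and Linnea each take 46,500.

Kenji: 399,000; Anna: 31,000; Romilly: 31,000; Hector: 31,000; Verity: 46,500; Linnea: 46,500; Gwendolyn: 93,000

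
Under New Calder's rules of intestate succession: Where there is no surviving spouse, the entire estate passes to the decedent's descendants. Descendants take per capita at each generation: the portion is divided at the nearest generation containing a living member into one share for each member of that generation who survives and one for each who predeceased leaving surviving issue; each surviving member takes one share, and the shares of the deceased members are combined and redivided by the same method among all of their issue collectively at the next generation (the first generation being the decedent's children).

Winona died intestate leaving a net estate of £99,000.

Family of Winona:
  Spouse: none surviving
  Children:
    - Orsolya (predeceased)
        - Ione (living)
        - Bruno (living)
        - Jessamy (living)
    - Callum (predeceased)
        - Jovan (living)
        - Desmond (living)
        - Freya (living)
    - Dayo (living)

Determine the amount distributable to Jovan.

The entire £99,000 passes to the descendants.
That amount (£99,000) is divided at the children's generation into 3 shares of £33,000. Dayo takes £33,000. The 2 shares of the deceased (Orsolya and Callum) are combined into a pool of £66,000.
That pool (£66,000) is divided at the grandchildren's generation equally among Ione, Bruno, Jessamy, Jovan, Desmond, and Freya: £11,000 each.

Jovan receives £11,000.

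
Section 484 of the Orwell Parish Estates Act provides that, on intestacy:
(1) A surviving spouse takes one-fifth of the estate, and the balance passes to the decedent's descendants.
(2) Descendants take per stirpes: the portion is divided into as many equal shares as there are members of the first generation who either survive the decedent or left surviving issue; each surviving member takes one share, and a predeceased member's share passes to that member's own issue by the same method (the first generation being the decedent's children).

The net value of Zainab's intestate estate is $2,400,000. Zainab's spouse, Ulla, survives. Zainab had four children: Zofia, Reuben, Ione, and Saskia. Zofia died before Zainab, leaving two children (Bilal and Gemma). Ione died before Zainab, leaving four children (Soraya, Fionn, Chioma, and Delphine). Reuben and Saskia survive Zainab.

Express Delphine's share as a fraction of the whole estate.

Delphine receives 1/20 of the estate.

Ulla takes one-fifth of $2,400,000 = $480,000. The remaining $1,920,000 passes to the descendants.
The descendants' portion ($1,920,000) is divided into 4 shares of $480,000: Reuben and Saskia each take $480,000; Zofia's $480,000 share passes to Zofia's issue; Ione's $480,000 share passes to Ione's issue.
Zofia's share ($480,000) is divided into 2 shares of $240,000: Bilal and Gemma each take $240,000.
Ione's share ($480,000) is divided into 4 shares of $120,000: Soraya, Fionn, Chioma, and Delphine each take $120,000.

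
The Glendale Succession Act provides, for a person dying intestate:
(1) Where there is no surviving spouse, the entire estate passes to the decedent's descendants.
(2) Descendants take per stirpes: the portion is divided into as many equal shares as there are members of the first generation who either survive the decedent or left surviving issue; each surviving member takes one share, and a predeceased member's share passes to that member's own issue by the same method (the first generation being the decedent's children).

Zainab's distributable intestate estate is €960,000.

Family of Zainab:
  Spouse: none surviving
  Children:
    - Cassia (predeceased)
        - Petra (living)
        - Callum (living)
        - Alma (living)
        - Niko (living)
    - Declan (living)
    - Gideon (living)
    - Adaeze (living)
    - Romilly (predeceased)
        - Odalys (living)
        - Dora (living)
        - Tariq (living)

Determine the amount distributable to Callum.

The entire €960,000 passes to the descendants.
That amount (€960,000) is divided into 5 shares of €192,000: Declan, Gideon, and Adaeze each take €192,000; Cassia's €192,000 share passes to Cassia's issue; Romilly's €192,000 share passes to Romilly's issue.
Cassia's share (€192,000) is divided into 4 shares of €48,000: Petra, Callum, Alma, and Niko each take €48,000.
Romilly's share (€192,000) is divided into 3 shares of €64,000: Odalys, Dora, and Tariq each take €64,000.

Callum receives €48,000.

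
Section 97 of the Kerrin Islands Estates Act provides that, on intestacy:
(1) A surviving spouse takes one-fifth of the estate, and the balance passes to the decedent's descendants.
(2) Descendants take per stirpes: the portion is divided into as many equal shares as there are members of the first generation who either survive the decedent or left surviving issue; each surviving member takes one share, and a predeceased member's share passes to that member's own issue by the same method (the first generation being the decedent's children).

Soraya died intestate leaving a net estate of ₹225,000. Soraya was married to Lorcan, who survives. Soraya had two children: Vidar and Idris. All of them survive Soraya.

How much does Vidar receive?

Vidar receives ₹90,000.

Lorcan takes one-fifth of ₹225,000 = ₹45,000. The remaining ₹180,000 passes to the descendants.
The descendants' portion (₹180,000) is divided into 2 shares of ₹90,000: Vidar and Idris each take ₹90,000.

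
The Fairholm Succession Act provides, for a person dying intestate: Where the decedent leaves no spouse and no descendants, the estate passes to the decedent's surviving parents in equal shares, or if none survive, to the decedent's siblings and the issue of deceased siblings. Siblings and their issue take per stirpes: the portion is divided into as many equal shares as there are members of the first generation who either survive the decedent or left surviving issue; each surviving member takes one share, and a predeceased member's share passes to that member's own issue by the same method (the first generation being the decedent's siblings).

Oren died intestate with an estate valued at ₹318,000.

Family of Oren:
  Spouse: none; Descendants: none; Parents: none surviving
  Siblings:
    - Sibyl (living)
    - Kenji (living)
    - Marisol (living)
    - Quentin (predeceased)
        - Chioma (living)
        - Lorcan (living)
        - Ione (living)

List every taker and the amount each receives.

Sibyl: ₹79,500; Kenji: ₹79,500; Marisol: ₹79,500; Chioma: ₹26,500; Lorcan: ₹26,500; Ione: ₹26,500

The entire ₹318,000 passes to the siblings and their issue.
That amount (₹318,000) is divided into 4 shares of ₹79,500: Sibyl, Kenji, and Marisol each take ₹79,500; Quentin's ₹79,500 share passes to Quentin's issue.
Quentin's share (₹79,500) is divided into 3 shares of ₹26,500: Chioma, Lorcan, and Ione each take ₹26,500.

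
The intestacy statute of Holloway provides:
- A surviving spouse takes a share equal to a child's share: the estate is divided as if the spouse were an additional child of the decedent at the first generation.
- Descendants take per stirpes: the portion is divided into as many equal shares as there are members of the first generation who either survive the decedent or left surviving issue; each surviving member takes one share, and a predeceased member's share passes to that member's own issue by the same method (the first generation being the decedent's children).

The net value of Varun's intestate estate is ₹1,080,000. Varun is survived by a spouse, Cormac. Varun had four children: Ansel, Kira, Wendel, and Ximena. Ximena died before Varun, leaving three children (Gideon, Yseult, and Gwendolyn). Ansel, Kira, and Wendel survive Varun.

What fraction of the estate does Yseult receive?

Yseult receives 1/15 of the estate.

The spouse counts as an additional share at the children's level, so there are 5 primary shares of ₹216,000. Cormac takes one such share (₹216,000).
The children's combined portion (₹864,000) is divided into 4 shares of ₹216,000: Ansel, Kira, and Wendel each take ₹216,000; Ximena's ₹216,000 share passes to Ximena's issue.
Ximena's share (₹216,000) is divided into 3 shares of ₹72,000: Gideon, Yseult, and Gwendolyn each take ₹72,000.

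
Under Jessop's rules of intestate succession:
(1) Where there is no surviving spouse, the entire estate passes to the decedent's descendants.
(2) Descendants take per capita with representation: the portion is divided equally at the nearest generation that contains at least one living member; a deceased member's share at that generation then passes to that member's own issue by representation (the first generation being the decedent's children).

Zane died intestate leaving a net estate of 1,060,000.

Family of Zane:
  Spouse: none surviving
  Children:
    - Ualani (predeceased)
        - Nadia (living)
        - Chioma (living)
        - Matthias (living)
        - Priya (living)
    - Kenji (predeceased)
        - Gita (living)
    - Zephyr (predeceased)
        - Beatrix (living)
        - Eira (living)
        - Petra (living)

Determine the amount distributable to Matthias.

Matthias receives 132,500.

The entire 1,060,000 passes to the descendants.
No child survives, so the initial division is made at the grandchildren's generation.
That amount (1,060,000) is divided into 8 shares of 132,500: Nadia, Chioma, Matthias, Priya, Gita, Beatrix, Eira, and Petra each take 132,500.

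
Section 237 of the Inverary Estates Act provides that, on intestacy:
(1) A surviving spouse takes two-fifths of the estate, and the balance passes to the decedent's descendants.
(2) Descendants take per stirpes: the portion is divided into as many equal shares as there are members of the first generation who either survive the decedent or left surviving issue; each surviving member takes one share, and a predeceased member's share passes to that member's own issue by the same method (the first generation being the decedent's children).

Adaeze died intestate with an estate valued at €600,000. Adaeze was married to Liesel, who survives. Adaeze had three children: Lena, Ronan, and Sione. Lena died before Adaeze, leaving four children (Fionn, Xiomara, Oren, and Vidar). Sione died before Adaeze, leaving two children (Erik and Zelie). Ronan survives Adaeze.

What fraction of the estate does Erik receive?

Erik receives 1/10 of the estate.

Liesel takes two-fifths of €600,000 = €240,000. The remaining €360,000 passes to the descendants.
The descendants' portion (€360,000) is divided into 3 shares of €120,000: Ronan takes €120,000; Lena's €120,000 share passes to Lena's issue; Sione's €120,000 share passes to Sione's issue.
Lena's share (€120,000) is divided into 4 shares of €30,000: Fionn, Xiomara, Oren, and Vidar each take €30,000.
Sione's share (€120,000) is divided into 2 shares of €60,000: Erik and Zelie each take €60,000.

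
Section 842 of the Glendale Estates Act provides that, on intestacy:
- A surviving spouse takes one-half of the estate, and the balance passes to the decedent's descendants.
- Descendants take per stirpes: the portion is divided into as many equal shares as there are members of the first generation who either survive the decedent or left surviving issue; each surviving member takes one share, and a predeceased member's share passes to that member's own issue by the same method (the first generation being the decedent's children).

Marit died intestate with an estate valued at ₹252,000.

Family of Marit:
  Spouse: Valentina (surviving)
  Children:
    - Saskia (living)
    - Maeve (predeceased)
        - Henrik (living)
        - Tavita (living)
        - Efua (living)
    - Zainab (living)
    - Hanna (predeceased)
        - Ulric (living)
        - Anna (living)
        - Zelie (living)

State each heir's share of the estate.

Valentina: ₹126,000; Saskia: ₹31,500; Henrik: ₹10,500; Tavita: ₹10,500; Efua: ₹10,500; Zainab: ₹31,500; Ulric: ₹10,500; Anna: ₹10,500; Zelie: ₹10,500

Valentina takes one-half of ₹252,000 = ₹126,000. The remaining ₹126,000 passes to the descendants.
The descendants' portion (₹126,000) is divided into 4 shares of ₹31,500: Saskia and Zainab each take ₹31,500; Maeve's ₹31,500 share passes to Maeve's issue; Hanna's ₹31,500 share passes to Hanna's issue.
Maeve's share (₹31,500) is divided into 3 shares of ₹10,500: Henrik, Tavita, and Efua each take ₹10,500.
Hanna's share (₹31,500) is divided into 3 shares of ₹10,500: Ulric, Anna, and Zelie each take ₹10,500.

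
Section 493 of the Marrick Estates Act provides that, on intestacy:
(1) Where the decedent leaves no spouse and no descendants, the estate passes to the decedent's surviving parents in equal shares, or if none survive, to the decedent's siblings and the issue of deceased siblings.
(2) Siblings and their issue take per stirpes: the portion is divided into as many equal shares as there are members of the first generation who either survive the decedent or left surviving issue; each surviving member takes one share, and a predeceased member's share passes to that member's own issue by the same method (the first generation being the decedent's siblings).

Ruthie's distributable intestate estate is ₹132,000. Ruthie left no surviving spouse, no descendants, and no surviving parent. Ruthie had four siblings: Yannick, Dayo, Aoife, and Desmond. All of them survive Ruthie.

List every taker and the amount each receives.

Yannick: ₹33,000; Dayo: ₹33,000; Aoife: ₹33,000; Desmond: ₹33,000

The entire ₹132,000 passes to the siblings and their issue.
That amount (₹132,000) is divided into 4 shares of ₹33,000: Yannick, Dayo, Aoife, and Desmond each take ₹33,000.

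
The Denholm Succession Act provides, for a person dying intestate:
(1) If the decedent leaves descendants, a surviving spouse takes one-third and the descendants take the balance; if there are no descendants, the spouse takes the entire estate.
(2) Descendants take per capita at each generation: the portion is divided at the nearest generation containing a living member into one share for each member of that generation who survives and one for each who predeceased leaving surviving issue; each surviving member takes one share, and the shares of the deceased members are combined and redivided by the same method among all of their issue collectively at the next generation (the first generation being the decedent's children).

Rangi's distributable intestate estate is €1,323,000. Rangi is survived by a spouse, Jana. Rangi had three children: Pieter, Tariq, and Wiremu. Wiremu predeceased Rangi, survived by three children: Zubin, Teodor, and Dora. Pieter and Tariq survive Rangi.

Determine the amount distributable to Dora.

Jana takes one-third of €1,323,000 = €441,000. The remaining €882,000 passes to the descendants.
The descendants' portion (€882,000) is divided at the children's generation into 3 shares of €294,000. Pieter and Tariq each take €294,000. The remaining share for the deceased Wiremu (€294,000) is carried to the next generation.
That pool (€294,000) is divided at the grandchildren's generation equally among Zubin, Teodor, and Dora: €98,000 each.

Dora receives €98,000.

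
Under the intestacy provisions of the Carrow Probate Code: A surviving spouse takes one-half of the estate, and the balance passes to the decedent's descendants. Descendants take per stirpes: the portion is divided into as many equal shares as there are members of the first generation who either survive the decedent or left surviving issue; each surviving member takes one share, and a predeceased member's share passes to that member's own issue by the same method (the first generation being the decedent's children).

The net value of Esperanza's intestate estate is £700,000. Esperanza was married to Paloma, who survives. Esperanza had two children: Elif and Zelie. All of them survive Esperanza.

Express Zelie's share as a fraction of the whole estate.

Zelie receives 1/4 of the estate.

Paloma takes one-half of £700,000 = £350,000. The remaining £350,000 passes to the descendants.
The descendants' portion (£350,000) is divided into 2 shares of £175,000: Elif and Zelie each take £175,000.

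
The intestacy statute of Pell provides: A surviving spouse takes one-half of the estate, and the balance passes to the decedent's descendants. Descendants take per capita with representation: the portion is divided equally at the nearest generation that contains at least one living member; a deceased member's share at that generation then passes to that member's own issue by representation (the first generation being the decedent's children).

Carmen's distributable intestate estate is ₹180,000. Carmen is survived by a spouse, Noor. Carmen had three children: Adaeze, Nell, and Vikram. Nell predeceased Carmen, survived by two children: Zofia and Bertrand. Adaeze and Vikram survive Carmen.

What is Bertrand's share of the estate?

Noor takes one-half of ₹180,000 = ₹90,000. The remaining ₹90,000 passes to the descendants.
The descendants' portion (₹90,000) is divided into 3 shares of ₹30,000: Adaeze and Vikram each take ₹30,000; Nell's ₹30,000 share passes to Nell's issue.
Nell's share (₹30,000) is divided into 2 shares of ₹15,000: Zofia and Bertrand each take ₹15,000.

Bertrand receives ₹15,000.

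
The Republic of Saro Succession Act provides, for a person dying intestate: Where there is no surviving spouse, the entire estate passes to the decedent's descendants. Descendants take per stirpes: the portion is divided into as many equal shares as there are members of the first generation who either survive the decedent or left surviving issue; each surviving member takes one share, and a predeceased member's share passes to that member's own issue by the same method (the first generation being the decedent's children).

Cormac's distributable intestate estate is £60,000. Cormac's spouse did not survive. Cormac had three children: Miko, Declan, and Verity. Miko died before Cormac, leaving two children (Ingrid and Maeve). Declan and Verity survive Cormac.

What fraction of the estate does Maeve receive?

The entire £60,000 passes to the descendants.
That amount (£60,000) is divided into 3 shares of £20,000: Declan and Verity each take £20,000; Miko's £20,000 share passes to Miko's issue.
Miko's share (£20,000) is divided into 2 shares of £10,000: Ingrid and Maeve each take £10,000.

Maeve receives 1/6 of the estate.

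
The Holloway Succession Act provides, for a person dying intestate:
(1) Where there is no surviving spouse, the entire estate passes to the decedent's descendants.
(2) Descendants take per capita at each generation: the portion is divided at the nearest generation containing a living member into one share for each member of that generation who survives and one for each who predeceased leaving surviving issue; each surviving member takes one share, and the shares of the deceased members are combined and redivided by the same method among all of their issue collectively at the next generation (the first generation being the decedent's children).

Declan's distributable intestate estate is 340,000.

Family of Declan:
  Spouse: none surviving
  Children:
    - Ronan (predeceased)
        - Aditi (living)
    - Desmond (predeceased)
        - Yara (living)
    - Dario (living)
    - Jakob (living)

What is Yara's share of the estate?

Yara receives 85,000.

The entire 340,000 passes to the descendants.
That amount (340,000) is divided at the children's generation into 4 shares of 85,000. Dario and Jakob each take 85,000. The 2 shares of the deceased (Ronan and Desmond) are combined into a pool of 170,000.
That pool (170,000) is divided at the grandchildren's generation equally among Aditi and Yara: 85,000 each.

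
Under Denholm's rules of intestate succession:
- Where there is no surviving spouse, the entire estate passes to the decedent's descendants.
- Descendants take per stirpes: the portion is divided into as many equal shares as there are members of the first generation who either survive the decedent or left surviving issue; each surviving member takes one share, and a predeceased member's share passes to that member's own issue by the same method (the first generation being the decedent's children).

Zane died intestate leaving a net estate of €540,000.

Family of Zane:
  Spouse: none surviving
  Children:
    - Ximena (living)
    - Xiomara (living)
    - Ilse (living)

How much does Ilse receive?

Ilse receives €180,000.

The entire €540,000 passes to the descendants.
That amount (€540,000) is divided into 3 shares of €180,000: Ximena, Xiomara, and Ilse each take €180,000.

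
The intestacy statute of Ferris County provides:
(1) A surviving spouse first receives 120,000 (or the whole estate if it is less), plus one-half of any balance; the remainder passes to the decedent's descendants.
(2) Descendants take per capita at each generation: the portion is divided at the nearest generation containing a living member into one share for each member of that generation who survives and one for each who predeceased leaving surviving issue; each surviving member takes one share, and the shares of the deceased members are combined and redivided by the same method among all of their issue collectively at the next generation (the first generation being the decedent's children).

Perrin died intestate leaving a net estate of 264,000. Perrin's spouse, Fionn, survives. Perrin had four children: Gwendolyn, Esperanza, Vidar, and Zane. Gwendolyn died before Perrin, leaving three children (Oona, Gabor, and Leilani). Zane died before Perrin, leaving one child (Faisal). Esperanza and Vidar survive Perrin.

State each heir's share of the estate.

Fionn first takes 120,000, leaving a balance of 144,000. Fionn then takes one-half of the balance (72,000), for a total of 192,000. The remaining 72,000 passes to the descendants.
The descendants' portion (72,000) is divided at the children's generation into 4 shares of 18,000. Esperanza and Vidar each take 18,000. The 2 shares of the deceased (Gwendolyn and Zane) are combined into a pool of 36,000.
That pool (36,000) is divided at the grandchildren's generation equally among Oona, Gabor, Leilani, and Faisal: 9,000 each.

Fionn: 192,000; Oona: 9,000; Gabor: 9,000; Leilani: 9,000; Esperanza: 18,000; Vidar: 18,000; Faisal: 9,000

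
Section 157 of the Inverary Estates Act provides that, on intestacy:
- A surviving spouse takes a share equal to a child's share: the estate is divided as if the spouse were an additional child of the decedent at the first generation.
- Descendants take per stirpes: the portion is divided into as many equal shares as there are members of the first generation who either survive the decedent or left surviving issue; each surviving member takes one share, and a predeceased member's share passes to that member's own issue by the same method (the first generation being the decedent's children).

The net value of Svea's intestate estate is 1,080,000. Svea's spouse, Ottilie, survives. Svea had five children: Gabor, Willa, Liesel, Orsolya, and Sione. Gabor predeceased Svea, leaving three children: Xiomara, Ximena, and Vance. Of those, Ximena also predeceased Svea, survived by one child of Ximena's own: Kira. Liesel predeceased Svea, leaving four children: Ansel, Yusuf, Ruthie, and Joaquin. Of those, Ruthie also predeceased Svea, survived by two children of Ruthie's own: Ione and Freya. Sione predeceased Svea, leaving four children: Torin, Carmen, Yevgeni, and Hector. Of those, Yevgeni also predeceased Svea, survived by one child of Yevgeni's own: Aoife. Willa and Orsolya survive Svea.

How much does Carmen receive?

The spouse counts as an additional share at the children's level, so there are 6 primary shares of 180,000. Ottilie takes one such share (180,000).
The children's combined portion (900,000) is divided into 5 shares of 180,000: Willa and Orsolya each take 180,000; Gabor's 180,000 share passes to Gabor's issue; Liesel's 180,000 share passes to Liesel's issue; Sione's 180,000 share passes to Sione's issue.
Gabor's share (180,000) is divided into 3 shares of 60,000: Xiomara and Vance each take 60,000; Ximena's 60,000 share passes to Ximena's issue.
Ximena's share (60,000) passes entirely to Kira.
Liesel's share (180,000) is divided into 4 shares of 45,000: Ansel, Yusuf, and Joaquin each take 45,000; Ruthie's 45,000 share passes to Ruthie's issue.
Ruthie's share (45,000) is divided into 2 shares of 22,500: Ione and Freya each take 22,500.
Sione's share (180,000) is divided into 4 shares of 45,000: Torin, Carmen, and Hector each take 45,000; Yevgeni's 45,000 share passes to Yevgeni's issue.
Yevgeni's share (45,000) passes entirely to Aoife.

Carmen receives 45,000.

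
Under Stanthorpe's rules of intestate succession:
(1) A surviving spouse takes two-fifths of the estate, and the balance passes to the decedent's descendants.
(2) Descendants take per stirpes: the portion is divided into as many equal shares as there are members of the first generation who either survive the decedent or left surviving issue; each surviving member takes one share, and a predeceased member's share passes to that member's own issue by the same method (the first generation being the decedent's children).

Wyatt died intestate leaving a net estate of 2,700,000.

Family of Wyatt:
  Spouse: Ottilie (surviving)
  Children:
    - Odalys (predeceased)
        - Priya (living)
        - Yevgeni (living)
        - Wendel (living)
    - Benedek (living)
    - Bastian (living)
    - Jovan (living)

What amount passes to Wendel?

Wendel receives 135,000.

Ottilie takes two-fifths of 2,700,000 = 1,080,000. The remaining 1,620,000 passes to the descendants.
The descendants' portion (1,620,000) is divided into 4 shares of 405,000: Benedek, Bastian, and Jovan each take 405,000; Odalys's 405,000 share passes to Odalys's issue.
Odalys's share (405,000) is divided into 3 shares of 135,000: Priya, Yevgeni, and Wendel each take 135,000.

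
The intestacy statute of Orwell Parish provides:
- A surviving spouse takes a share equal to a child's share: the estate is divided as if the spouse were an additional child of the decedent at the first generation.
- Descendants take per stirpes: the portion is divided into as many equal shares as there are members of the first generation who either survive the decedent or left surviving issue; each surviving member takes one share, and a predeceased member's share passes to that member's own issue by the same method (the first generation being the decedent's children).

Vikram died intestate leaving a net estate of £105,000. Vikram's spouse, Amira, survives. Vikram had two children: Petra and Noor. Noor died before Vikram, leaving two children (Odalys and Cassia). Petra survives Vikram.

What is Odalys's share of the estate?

The spouse counts as an additional share at the children's level, so there are 3 primary shares of £35,000. Amira takes one such share (£35,000).
The children's combined portion (£70,000) is divided into 2 shares of £35,000: Petra takes £35,000; Noor's £35,000 share passes to Noor's issue.
Noor's share (£35,000) is divided into 2 shares of £17,500: Odalys and Cassia each take £17,500.

Odalys receives £17,500.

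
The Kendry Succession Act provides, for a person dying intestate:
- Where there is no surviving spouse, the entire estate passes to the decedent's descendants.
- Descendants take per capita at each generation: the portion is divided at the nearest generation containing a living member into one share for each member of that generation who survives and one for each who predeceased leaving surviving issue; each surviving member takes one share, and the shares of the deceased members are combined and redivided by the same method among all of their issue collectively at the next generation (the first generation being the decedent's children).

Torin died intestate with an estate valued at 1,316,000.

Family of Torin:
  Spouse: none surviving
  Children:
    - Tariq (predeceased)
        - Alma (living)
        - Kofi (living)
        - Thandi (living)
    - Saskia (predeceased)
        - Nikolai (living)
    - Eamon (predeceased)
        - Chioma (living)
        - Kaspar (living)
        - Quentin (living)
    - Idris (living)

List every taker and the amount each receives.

Alma: 141,000; Kofi: 141,000; Thandi: 141,000; Nikolai: 141,000; Chioma: 141,000; Kaspar: 141,000; Quentin: 141,000; Idris: 329,000

The entire 1,316,000 passes to the descendants.
That amount (1,316,000) is divided at the children's generation into 4 shares of 329,000. Idris takes 329,000. The 3 shares of the deceased (Tariq, Saskia, and Eamon) are combined into a pool of 987,000.
That pool (987,000) is divided at the grandchildren's generation equally among Alma, Kofi, Thandi, Nikolai, Chioma, Kaspar, and Quentin: 141,000 each.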